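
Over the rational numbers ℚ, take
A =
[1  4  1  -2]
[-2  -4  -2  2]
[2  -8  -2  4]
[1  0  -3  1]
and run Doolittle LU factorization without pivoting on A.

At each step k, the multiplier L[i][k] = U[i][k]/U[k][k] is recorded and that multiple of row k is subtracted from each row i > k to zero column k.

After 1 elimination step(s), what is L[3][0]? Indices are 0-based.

Step 1: pivot at (0,0) is 1.
  row1 ← row1 − (-2)·row0  ⇒  L[1][0]=-2, U row1=(0, 4, 0, -2)
  row2 ← row2 − (2)·row0  ⇒  L[2][0]=2, U row2=(0, -16, -4, 8)
  row3 ← row3 − (1)·row0  ⇒  L[3][0]=1, U row3=(0, -4, -4, 3)

L[3][0] = 1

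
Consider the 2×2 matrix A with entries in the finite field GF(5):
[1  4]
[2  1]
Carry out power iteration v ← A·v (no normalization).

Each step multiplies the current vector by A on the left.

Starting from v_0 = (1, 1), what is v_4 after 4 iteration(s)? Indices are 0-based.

v_4 = (2, 0)

v_0 = (1, 1).
v_1 = A·v_0 = (0, 3).
v_2 = A·v_1 = (2, 3).
v_3 = A·v_2 = (4, 2).
v_4 = A·v_3 = (2, 0).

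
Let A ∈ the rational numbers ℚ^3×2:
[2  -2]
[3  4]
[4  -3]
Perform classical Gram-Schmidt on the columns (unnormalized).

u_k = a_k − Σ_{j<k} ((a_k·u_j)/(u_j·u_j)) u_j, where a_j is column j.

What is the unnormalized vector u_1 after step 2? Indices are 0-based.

Step 1: u_0 = a_0 = (2, 3, 4).
Step 2: u_1 = a_1 − (-4/29)·u_0 = (-50/29, 128/29, -71/29).

u_1 = (-50/29, 128/29, -71/29)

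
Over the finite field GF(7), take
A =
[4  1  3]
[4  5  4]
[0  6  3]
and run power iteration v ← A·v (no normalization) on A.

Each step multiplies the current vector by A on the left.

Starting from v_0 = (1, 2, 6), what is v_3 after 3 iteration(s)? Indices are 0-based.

v_0 = (1, 2, 6).
v_1 = A·v_0 = (3, 3, 2).
v_2 = A·v_1 = (0, 0, 3).
v_3 = A·v_2 = (2, 5, 2).

v_3 = (2, 5, 2)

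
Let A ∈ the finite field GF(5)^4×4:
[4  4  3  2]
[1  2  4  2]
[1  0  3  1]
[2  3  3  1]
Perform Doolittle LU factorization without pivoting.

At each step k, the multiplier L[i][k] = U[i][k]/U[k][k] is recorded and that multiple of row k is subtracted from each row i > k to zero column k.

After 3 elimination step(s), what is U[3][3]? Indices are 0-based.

k=0: U[0][0]=4
  eliminate (1,0): mult=4, new row 1: (0, 1, 2, 4); set L[1][0]=4
  eliminate (2,0): mult=4, new row 2: (0, 4, 1, 3); set L[2][0]=4
  eliminate (3,0): mult=3, new row 3: (0, 1, 4, 0); set L[3][0]=3
k=1: U[1][1]=1
  eliminate (2,1): mult=4, new row 2: (0, 0, 3, 2); set L[2][1]=4
  eliminate (3,1): mult=1, new row 3: (0, 0, 2, 1); set L[3][1]=1
k=2: U[2][2]=3
  eliminate (3,2): mult=4, new row 3: (0, 0, 0, 3); set L[3][2]=4

U[3][3] = 3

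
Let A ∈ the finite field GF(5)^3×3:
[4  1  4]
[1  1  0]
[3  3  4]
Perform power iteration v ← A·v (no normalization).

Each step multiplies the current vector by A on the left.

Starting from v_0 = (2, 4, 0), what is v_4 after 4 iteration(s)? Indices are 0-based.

v_4 = (2, 0, 4)

v_0 = (2, 4, 0).
v_1 = A·v_0 = (2, 1, 3).
v_2 = A·v_1 = (1, 3, 1).
v_3 = A·v_2 = (1, 4, 1).
v_4 = A·v_3 = (2, 0, 4).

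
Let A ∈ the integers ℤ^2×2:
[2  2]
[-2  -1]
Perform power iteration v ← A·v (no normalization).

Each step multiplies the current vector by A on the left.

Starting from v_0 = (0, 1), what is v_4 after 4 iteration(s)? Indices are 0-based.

v_4 = (-6, 5)

v_0 = (0, 1).
v_1 = A·v_0 = (2, -1).
v_2 = A·v_1 = (2, -3).
v_3 = A·v_2 = (-2, -1).
v_4 = A·v_3 = (-6, 5).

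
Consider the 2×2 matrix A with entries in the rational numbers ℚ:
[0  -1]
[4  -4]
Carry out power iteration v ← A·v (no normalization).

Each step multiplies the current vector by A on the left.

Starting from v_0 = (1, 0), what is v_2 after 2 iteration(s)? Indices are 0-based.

v_2 = (-4, -16)

v_0 = (1, 0).
v_1 = A·v_0 = (0, 4).
v_2 = A·v_1 = (-4, -16).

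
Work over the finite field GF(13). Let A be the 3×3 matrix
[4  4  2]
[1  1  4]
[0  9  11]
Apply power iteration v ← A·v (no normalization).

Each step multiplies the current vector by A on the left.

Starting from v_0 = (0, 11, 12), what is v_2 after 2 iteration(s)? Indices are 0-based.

v_0 = (0, 11, 12).
v_1 = A·v_0 = (3, 7, 10).
v_2 = A·v_1 = (8, 11, 4).

v_2 = (8, 11, 4)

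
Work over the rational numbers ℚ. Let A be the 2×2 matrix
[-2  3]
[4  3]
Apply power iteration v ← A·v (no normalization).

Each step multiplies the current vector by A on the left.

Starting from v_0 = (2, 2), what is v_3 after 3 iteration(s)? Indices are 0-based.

v_0 = (2, 2).
v_1 = A·v_0 = (2, 14).
v_2 = A·v_1 = (38, 50).
v_3 = A·v_2 = (74, 302).

v_3 = (74, 302)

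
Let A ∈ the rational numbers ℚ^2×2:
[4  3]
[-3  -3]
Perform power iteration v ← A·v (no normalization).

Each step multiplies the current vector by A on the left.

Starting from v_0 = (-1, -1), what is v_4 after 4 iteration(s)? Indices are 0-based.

v_4 = (-61, 30)

v_0 = (-1, -1).
v_1 = A·v_0 = (-7, 6).
v_2 = A·v_1 = (-10, 3).
v_3 = A·v_2 = (-31, 21).
v_4 = A·v_3 = (-61, 30).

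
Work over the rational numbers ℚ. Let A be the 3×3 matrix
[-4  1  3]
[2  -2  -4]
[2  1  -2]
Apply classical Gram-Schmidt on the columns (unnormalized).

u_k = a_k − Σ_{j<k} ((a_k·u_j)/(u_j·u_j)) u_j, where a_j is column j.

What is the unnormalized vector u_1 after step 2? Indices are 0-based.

u_1 = (0, -3/2, 3/2)

Step 1: u_0 = a_0 = (-4, 2, 2).
Step 2: u_1 = a_1 − (-1/4)·u_0 = (0, -3/2, 3/2).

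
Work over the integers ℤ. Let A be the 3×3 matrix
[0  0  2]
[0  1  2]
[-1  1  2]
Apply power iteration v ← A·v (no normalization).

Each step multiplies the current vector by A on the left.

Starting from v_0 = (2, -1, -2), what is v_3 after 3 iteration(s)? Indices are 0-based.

v_3 = (-30, -49, -35)

v_0 = (2, -1, -2).
v_1 = A·v_0 = (-4, -5, -7).
v_2 = A·v_1 = (-14, -19, -15).
v_3 = A·v_2 = (-30, -49, -35).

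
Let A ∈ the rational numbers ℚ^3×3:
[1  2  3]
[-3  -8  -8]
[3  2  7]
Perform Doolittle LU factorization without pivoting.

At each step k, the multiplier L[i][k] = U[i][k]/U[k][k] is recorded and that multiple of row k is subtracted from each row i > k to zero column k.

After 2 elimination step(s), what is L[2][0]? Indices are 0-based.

L[2][0] = 3

Step 1: pivot at (0,0) is 1.
  row1 ← row1 − (-3)·row0  ⇒  L[1][0]=-3, U row1=(0, -2, 1)
  row2 ← row2 − (3)·row0  ⇒  L[2][0]=3, U row2=(0, -4, -2)
Step 2: pivot at (1,1) is -2.
  row2 ← row2 − (2)·row1  ⇒  L[2][1]=2, U row2=(0, 0, -4)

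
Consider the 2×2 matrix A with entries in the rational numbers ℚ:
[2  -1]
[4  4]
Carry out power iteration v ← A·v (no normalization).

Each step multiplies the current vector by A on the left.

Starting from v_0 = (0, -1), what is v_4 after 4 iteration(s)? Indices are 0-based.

v_4 = (72, 0)

v_0 = (0, -1).
v_1 = A·v_0 = (1, -4).
v_2 = A·v_1 = (6, -12).
v_3 = A·v_2 = (24, -24).
v_4 = A·v_3 = (72, 0).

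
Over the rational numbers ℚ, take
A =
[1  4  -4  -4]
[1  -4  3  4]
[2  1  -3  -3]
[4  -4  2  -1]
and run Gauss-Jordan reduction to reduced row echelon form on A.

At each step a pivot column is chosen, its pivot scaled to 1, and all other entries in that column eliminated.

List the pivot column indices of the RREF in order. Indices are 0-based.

[1] R0 /= 1  ⇒  (1, 4, -4, -4)
     R1 -= 1·R0  ⇒  (0, -8, 7, 8)
     R2 -= 2·R0  ⇒  (0, -7, 5, 5)
     R3 -= 4·R0  ⇒  (0, -20, 18, 15)
[2] R1 /= -8  ⇒  (0, 1, -7/8, -1)
     R0 -= 4·R1  ⇒  (1, 0, -1/2, 0)
     R2 -= -7·R1  ⇒  (0, 0, -9/8, -2)
     R3 -= -20·R1  ⇒  (0, 0, 1/2, -5)
[3] R2 /= -9/8  ⇒  (0, 0, 1, 16/9)
     R0 -= -1/2·R2  ⇒  (1, 0, 0, 8/9)
     R1 -= -7/8·R2  ⇒  (0, 1, 0, 5/9)
     R3 -= 1/2·R2  ⇒  (0, 0, 0, -53/9)
[4] R3 /= -53/9  ⇒  (0, 0, 0, 1)
     R0 -= 8/9·R3  ⇒  (1, 0, 0, 0)
     R1 -= 5/9·R3  ⇒  (0, 1, 0, 0)
     R2 -= 16/9·R3  ⇒  (0, 0, 1, 0)

pivot columns: 0, 1, 2, 3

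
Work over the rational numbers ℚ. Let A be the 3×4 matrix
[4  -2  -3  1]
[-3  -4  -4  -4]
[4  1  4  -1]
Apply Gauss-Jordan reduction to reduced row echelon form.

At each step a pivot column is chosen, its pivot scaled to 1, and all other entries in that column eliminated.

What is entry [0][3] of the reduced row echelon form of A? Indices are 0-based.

M[0][3] = 28/79

pivot(0,0)=4: scale R0 → (1, -1/2, -3/4, 1/4)
  clear (1,0): R1 −= (-3)R0 → (0, -11/2, -25/4, -13/4)
  clear (2,0): R2 −= (4)R0 → (0, 3, 7, -2)
pivot(1,1)=-11/2: scale R1 → (0, 1, 25/22, 13/22)
  clear (0,1): R0 −= (-1/2)R1 → (1, 0, -2/11, 6/11)
  clear (2,1): R2 −= (3)R1 → (0, 0, 79/22, -83/22)
pivot(2,2)=79/22: scale R2 → (0, 0, 1, -83/79)
  clear (0,2): R0 −= (-2/11)R2 → (1, 0, 0, 28/79)
  clear (1,2): R1 −= (25/22)R2 → (0, 1, 0, 141/79)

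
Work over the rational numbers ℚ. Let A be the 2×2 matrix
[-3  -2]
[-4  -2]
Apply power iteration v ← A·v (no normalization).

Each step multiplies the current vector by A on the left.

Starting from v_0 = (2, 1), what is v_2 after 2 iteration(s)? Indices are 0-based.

v_0 = (2, 1).
v_1 = A·v_0 = (-8, -10).
v_2 = A·v_1 = (44, 52).

v_2 = (44, 52)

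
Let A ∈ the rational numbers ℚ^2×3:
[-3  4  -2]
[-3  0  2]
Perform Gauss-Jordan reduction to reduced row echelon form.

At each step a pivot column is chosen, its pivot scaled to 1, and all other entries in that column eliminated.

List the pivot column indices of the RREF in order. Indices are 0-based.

step 1: normalize row 0 (÷-3) = (1, -4/3, 2/3)
  row 1: subtract -3×row0 = (0, -4, 4)
step 2: normalize row 1 (÷-4) = (0, 1, -1)
  row 0: subtract -4/3×row1 = (1, 0, -2/3)

pivot columns: 0, 1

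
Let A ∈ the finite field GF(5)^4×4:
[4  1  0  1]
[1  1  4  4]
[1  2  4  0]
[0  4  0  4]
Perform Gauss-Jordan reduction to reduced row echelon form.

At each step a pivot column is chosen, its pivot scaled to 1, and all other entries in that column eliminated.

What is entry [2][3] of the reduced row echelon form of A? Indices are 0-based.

M[2][3] = 2

step 1: normalize row 0 (÷4) = (1, 4, 0, 4)
  row 1: subtract 1×row0 = (0, 2, 4, 0)
  row 2: subtract 1×row0 = (0, 3, 4, 1)
step 2: normalize row 1 (÷2) = (0, 1, 2, 0)
  row 0: subtract 4×row1 = (1, 0, 2, 4)
  row 2: subtract 3×row1 = (0, 0, 3, 1)
  row 3: subtract 4×row1 = (0, 0, 2, 4)
step 3: normalize row 2 (÷3) = (0, 0, 1, 2)
  row 0: subtract 2×row2 = (1, 0, 0, 0)
  row 1: subtract 2×row2 = (0, 1, 0, 1)
  row 3: subtract 2×row2 = (0, 0, 0, 0)
skip col 3 (zero from row 3)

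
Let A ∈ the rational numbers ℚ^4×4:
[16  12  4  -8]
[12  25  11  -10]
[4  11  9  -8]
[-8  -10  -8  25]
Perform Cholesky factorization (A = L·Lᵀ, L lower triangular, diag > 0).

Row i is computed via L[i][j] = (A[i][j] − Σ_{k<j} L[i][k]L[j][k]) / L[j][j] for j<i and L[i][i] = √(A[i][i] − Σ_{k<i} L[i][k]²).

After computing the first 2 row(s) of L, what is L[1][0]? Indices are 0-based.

L[1][0] = 3

Step 1: L[0][0] = √(16) = 4.
  L[1][0] = (12) / L[0][0] = 3.
Step 2: L[1][1] = √(16) = 4.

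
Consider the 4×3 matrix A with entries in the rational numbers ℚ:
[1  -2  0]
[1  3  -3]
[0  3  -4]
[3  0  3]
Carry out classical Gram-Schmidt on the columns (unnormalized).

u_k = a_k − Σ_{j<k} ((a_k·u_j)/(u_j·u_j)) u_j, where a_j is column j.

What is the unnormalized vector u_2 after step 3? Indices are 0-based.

Step 1: u_0 = a_0 = (1, 1, 0, 3).
Step 2: u_1 = a_1 − (1/11)·u_0 = (-23/11, 32/11, 3, -3/11).
Step 3: u_2 = a_2 − (6/11)·u_0 − (-237/241)·u_1 = (-627/241, -165/241, -253/241, 264/241).

u_2 = (-627/241, -165/241, -253/241, 264/241)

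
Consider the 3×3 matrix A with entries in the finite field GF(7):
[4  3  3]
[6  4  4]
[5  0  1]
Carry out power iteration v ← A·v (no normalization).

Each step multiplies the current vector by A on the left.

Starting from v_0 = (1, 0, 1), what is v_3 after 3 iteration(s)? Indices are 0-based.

v_3 = (3, 1, 1)

v_0 = (1, 0, 1).
v_1 = A·v_0 = (0, 3, 6).
v_2 = A·v_1 = (6, 1, 6).
v_3 = A·v_2 = (3, 1, 1).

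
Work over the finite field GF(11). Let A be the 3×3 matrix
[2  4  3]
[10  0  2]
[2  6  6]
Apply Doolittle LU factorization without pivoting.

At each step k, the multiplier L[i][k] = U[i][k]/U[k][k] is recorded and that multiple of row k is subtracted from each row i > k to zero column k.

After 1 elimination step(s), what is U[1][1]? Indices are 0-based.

U[1][1] = 2

Step 1: pivot at (0,0) is 2.
  row1 ← row1 − (5)·row0  ⇒  L[1][0]=5, U row1=(0, 2, 9)
  row2 ← row2 − (1)·row0  ⇒  L[2][0]=1, U row2=(0, 2, 3)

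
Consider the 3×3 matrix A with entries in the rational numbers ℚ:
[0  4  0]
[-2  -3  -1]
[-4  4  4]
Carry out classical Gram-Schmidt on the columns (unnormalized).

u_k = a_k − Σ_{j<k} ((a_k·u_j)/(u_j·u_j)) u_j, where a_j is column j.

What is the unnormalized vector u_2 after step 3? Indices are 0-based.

Step 1: u_0 = a_0 = (0, -2, -4).
Step 2: u_1 = a_1 − (-1/2)·u_0 = (4, -4, 2).
Step 3: u_2 = a_2 − (-7/10)·u_0 − (1/3)·u_1 = (-4/3, -16/15, 8/15).

u_2 = (-4/3, -16/15, 8/15)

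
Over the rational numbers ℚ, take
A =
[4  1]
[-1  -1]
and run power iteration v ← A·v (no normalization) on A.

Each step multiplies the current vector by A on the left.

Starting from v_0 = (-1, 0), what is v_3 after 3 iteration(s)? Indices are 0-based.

v_3 = (-57, 12)

v_0 = (-1, 0).
v_1 = A·v_0 = (-4, 1).
v_2 = A·v_1 = (-15, 3).
v_3 = A·v_2 = (-57, 12).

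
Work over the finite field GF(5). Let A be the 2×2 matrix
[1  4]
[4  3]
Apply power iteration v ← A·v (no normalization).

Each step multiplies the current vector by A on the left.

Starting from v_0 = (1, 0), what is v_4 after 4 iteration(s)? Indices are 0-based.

v_0 = (1, 0).
v_1 = A·v_0 = (1, 4).
v_2 = A·v_1 = (2, 1).
v_3 = A·v_2 = (1, 1).
v_4 = A·v_3 = (0, 2).

v_4 = (0, 2)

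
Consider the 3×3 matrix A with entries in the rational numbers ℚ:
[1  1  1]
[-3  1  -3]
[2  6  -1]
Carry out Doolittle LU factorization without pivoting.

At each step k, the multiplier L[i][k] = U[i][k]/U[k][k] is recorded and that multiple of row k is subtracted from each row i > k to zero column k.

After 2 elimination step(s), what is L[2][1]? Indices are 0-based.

[col 0] pivot 1
  R1 -= -3*R0 → (0, 4, 0)  (L[1][0] := -3)
  R2 -= 2*R0 → (0, 4, -3)  (L[2][0] := 2)
[col 1] pivot 4
  R2 -= 1*R1 → (0, 0, -3)  (L[2][1] := 1)

L[2][1] = 1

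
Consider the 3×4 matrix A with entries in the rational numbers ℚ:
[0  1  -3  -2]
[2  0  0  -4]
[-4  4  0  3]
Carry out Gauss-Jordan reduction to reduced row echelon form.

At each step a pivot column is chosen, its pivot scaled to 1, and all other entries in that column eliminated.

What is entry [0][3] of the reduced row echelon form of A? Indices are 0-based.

M[0][3] = -2

step 1: exchange rows 0,1
step 1: normalize row 0 (÷2) = (1, 0, 0, -2)
  row 2: subtract -4×row0 = (0, 4, 0, -5)
step 2: normalize row 1 (÷1) = (0, 1, -3, -2)
  row 2: subtract 4×row1 = (0, 0, 12, 3)
step 3: normalize row 2 (÷12) = (0, 0, 1, 1/4)
  row 1: subtract -3×row2 = (0, 1, 0, -5/4)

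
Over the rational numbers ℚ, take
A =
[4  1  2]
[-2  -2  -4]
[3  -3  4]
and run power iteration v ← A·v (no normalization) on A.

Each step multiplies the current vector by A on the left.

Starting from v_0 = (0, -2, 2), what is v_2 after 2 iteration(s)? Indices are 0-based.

v_0 = (0, -2, 2).
v_1 = A·v_0 = (2, -4, 14).
v_2 = A·v_1 = (32, -52, 74).

v_2 = (32, -52, 74)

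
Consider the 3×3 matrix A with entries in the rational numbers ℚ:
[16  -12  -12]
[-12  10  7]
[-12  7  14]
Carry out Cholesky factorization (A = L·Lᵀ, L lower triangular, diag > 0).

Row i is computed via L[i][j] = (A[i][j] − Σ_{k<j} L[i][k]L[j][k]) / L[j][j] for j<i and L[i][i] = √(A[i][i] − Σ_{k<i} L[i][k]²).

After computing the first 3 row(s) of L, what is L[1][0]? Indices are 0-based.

L[1][0] = -3

Step 1: L[0][0] = √(16) = 4.
  L[1][0] = (-12) / L[0][0] = -3.
Step 2: L[1][1] = √(1) = 1.
  L[2][0] = (-12) / L[0][0] = -3.
  L[2][1] = (-2) / L[1][1] = -2.
Step 3: L[2][2] = √(1) = 1.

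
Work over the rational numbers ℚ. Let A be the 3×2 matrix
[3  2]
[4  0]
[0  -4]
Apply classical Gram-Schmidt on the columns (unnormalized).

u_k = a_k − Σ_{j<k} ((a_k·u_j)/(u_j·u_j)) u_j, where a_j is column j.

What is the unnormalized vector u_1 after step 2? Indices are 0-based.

Step 1: u_0 = a_0 = (3, 4, 0).
Step 2: u_1 = a_1 − (6/25)·u_0 = (32/25, -24/25, -4).

u_1 = (32/25, -24/25, -4)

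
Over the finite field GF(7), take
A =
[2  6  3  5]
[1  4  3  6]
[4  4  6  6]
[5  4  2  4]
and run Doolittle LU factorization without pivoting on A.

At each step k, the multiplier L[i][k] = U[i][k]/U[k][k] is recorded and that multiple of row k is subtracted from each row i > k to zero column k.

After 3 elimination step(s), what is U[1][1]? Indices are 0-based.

Step 1: pivot at (0,0) is 2.
  row1 ← row1 − (4)·row0  ⇒  L[1][0]=4, U row1=(0, 1, 5, 0)
  row2 ← row2 − (2)·row0  ⇒  L[2][0]=2, U row2=(0, 6, 0, 3)
  row3 ← row3 − (6)·row0  ⇒  L[3][0]=6, U row3=(0, 3, 5, 2)
Step 2: pivot at (1,1) is 1.
  row2 ← row2 − (6)·row1  ⇒  L[2][1]=6, U row2=(0, 0, 5, 3)
  row3 ← row3 − (3)·row1  ⇒  L[3][1]=3, U row3=(0, 0, 4, 2)
Step 3: pivot at (2,2) is 5.
  row3 ← row3 − (5)·row2  ⇒  L[3][2]=5, U row3=(0, 0, 0, 1)

U[1][1] = 1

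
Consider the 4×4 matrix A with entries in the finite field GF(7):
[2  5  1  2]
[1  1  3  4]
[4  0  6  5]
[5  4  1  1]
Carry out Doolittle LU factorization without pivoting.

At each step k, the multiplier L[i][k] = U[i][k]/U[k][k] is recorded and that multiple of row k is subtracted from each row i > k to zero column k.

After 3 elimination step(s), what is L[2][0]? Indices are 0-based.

k=0: U[0][0]=2
  eliminate (1,0): mult=4, new row 1: (0, 2, 6, 3); set L[1][0]=4
  eliminate (2,0): mult=2, new row 2: (0, 4, 4, 1); set L[2][0]=2
  eliminate (3,0): mult=6, new row 3: (0, 2, 2, 3); set L[3][0]=6
k=1: U[1][1]=2
  eliminate (2,1): mult=2, new row 2: (0, 0, 6, 2); set L[2][1]=2
  eliminate (3,1): mult=1, new row 3: (0, 0, 3, 0); set L[3][1]=1
k=2: U[2][2]=6
  eliminate (3,2): mult=4, new row 3: (0, 0, 0, 6); set L[3][2]=4

L[2][0] = 2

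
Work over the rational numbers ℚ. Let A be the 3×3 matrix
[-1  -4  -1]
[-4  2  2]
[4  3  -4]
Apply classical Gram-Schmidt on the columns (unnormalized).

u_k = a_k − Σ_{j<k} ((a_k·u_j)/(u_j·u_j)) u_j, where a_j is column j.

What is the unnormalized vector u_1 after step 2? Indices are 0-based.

u_1 = (-124/33, 98/33, 67/33)

Step 1: u_0 = a_0 = (-1, -4, 4).
Step 2: u_1 = a_1 − (8/33)·u_0 = (-124/33, 98/33, 67/33).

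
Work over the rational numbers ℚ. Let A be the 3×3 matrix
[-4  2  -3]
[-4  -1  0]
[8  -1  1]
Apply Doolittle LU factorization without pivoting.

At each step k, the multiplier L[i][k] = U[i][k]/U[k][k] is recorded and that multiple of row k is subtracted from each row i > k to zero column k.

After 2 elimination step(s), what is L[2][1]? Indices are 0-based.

Step 1: pivot at (0,0) is -4.
  row1 ← row1 − (1)·row0  ⇒  L[1][0]=1, U row1=(0, -3, 3)
  row2 ← row2 − (-2)·row0  ⇒  L[2][0]=-2, U row2=(0, 3, -5)
Step 2: pivot at (1,1) is -3.
  row2 ← row2 − (-1)·row1  ⇒  L[2][1]=-1, U row2=(0, 0, -2)

L[2][1] = -1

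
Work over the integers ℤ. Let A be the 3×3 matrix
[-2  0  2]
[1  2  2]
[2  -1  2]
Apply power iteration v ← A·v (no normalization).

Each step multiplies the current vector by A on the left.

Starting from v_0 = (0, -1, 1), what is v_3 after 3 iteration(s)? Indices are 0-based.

v_0 = (0, -1, 1).
v_1 = A·v_0 = (2, 0, 3).
v_2 = A·v_1 = (2, 8, 10).
v_3 = A·v_2 = (16, 38, 16).

v_3 = (16, 38, 16)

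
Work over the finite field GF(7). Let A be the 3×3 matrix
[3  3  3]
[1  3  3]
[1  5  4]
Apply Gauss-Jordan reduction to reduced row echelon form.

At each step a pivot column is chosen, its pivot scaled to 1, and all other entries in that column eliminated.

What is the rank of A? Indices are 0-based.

rank = 3

pivot(0,0)=3: scale R0 → (1, 1, 1)
  clear (1,0): R1 −= (1)R0 → (0, 2, 2)
  clear (2,0): R2 −= (1)R0 → (0, 4, 3)
pivot(1,1)=2: scale R1 → (0, 1, 1)
  clear (0,1): R0 −= (1)R1 → (1, 0, 0)
  clear (2,1): R2 −= (4)R1 → (0, 0, 6)
pivot(2,2)=6: scale R2 → (0, 0, 1)
  clear (1,2): R1 −= (1)R2 → (0, 1, 0)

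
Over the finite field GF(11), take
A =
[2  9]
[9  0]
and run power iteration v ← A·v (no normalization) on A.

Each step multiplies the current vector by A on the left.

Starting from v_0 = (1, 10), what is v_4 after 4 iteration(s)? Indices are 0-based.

v_0 = (1, 10).
v_1 = A·v_0 = (4, 9).
v_2 = A·v_1 = (1, 3).
v_3 = A·v_2 = (7, 9).
v_4 = A·v_3 = (7, 8).

v_4 = (7, 8)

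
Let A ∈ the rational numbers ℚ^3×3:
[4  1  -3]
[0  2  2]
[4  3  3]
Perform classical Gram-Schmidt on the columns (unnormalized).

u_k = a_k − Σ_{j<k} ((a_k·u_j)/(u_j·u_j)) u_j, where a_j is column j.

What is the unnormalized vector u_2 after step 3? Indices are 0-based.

u_2 = (-4/3, -4/3, 4/3)

Step 1: u_0 = a_0 = (4, 0, 4).
Step 2: u_1 = a_1 − (1/2)·u_0 = (-1, 2, 1).
Step 3: u_2 = a_2 − (0)·u_0 − (5/3)·u_1 = (-4/3, -4/3, 4/3).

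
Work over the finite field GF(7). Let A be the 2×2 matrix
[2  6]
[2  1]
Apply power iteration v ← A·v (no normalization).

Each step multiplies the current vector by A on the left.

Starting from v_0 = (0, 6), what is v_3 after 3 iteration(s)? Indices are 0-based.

v_0 = (0, 6).
v_1 = A·v_0 = (1, 6).
v_2 = A·v_1 = (3, 1).
v_3 = A·v_2 = (5, 0).

v_3 = (5, 0)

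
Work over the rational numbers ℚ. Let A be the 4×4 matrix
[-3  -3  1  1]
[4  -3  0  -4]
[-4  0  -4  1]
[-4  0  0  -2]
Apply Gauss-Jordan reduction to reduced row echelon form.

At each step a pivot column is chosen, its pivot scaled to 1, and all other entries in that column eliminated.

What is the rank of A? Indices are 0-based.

[1] R0 /= -3  ⇒  (1, 1, -1/3, -1/3)
     R1 -= 4·R0  ⇒  (0, -7, 4/3, -8/3)
     R2 -= -4·R0  ⇒  (0, 4, -16/3, -1/3)
     R3 -= -4·R0  ⇒  (0, 4, -4/3, -10/3)
[2] R1 /= -7  ⇒  (0, 1, -4/21, 8/21)
     R0 -= 1·R1  ⇒  (1, 0, -1/7, -5/7)
     R2 -= 4·R1  ⇒  (0, 0, -32/7, -13/7)
     R3 -= 4·R1  ⇒  (0, 0, -4/7, -34/7)
[3] R2 /= -32/7  ⇒  (0, 0, 1, 13/32)
     R0 -= -1/7·R2  ⇒  (1, 0, 0, -21/32)
     R1 -= -4/21·R2  ⇒  (0, 1, 0, 11/24)
     R3 -= -4/7·R2  ⇒  (0, 0, 0, -37/8)
[4] R3 /= -37/8  ⇒  (0, 0, 0, 1)
     R0 -= -21/32·R3  ⇒  (1, 0, 0, 0)
     R1 -= 11/24·R3  ⇒  (0, 1, 0, 0)
     R2 -= 13/32·R3  ⇒  (0, 0, 1, 0)

rank = 4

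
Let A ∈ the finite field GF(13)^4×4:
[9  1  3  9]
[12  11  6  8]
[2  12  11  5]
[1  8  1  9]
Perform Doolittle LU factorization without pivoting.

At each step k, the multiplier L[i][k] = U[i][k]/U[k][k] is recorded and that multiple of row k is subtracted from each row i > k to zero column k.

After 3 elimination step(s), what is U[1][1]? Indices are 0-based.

U[1][1] = 1

k=0: U[0][0]=9
  eliminate (1,0): mult=10, new row 1: (0, 1, 2, 9); set L[1][0]=10
  eliminate (2,0): mult=6, new row 2: (0, 6, 6, 3); set L[2][0]=6
  eliminate (3,0): mult=3, new row 3: (0, 5, 5, 8); set L[3][0]=3
k=1: U[1][1]=1
  eliminate (2,1): mult=6, new row 2: (0, 0, 7, 1); set L[2][1]=6
  eliminate (3,1): mult=5, new row 3: (0, 0, 8, 2); set L[3][1]=5
k=2: U[2][2]=7
  eliminate (3,2): mult=3, new row 3: (0, 0, 0, 12); set L[3][2]=3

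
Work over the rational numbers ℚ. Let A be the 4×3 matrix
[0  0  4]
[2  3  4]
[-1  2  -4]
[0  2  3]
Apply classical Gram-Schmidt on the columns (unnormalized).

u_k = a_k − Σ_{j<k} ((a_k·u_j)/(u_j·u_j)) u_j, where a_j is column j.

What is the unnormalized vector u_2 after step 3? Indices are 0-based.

u_2 = (4, -58/69, -116/69, 203/69)

Step 1: u_0 = a_0 = (0, 2, -1, 0).
Step 2: u_1 = a_1 − (4/5)·u_0 = (0, 7/5, 14/5, 2).
Step 3: u_2 = a_2 − (12/5)·u_0 − (2/69)·u_1 = (4, -58/69, -116/69, 203/69).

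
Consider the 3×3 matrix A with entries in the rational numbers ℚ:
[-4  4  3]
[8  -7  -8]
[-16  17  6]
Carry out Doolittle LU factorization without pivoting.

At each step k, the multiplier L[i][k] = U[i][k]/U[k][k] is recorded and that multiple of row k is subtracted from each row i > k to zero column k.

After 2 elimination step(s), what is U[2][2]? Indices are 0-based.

[col 0] pivot -4
  R1 -= -2*R0 → (0, 1, -2)  (L[1][0] := -2)
  R2 -= 4*R0 → (0, 1, -6)  (L[2][0] := 4)
[col 1] pivot 1
  R2 -= 1*R1 → (0, 0, -4)  (L[2][1] := 1)

U[2][2] = -4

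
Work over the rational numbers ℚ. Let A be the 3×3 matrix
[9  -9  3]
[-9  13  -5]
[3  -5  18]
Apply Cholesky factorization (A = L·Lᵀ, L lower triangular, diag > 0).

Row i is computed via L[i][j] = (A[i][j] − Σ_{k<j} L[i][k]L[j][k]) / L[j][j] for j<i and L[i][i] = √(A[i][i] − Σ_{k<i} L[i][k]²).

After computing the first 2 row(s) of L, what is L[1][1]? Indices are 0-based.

Step 1: L[0][0] = √(9) = 3.
  L[1][0] = (-9) / L[0][0] = -3.
Step 2: L[1][1] = √(4) = 2.

L[1][1] = 2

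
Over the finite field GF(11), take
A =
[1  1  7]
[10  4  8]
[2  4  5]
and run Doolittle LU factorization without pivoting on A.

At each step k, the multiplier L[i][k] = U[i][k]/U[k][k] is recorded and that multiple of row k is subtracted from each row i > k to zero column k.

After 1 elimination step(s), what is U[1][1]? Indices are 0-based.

[col 0] pivot 1
  R1 -= 10*R0 → (0, 5, 4)  (L[1][0] := 10)
  R2 -= 2*R0 → (0, 2, 2)  (L[2][0] := 2)

U[1][1] = 5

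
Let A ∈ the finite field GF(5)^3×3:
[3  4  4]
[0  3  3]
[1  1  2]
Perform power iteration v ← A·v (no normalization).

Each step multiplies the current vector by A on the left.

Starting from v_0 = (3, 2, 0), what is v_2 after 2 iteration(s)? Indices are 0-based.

v_0 = (3, 2, 0).
v_1 = A·v_0 = (2, 1, 0).
v_2 = A·v_1 = (0, 3, 3).

v_2 = (0, 3, 3)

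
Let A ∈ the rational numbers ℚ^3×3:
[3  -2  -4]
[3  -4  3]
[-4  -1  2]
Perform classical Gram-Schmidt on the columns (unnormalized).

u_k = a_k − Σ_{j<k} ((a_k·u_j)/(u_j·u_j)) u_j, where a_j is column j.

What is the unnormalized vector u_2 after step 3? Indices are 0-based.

u_2 = (-1843/518, 1067/518, -291/259)

Step 1: u_0 = a_0 = (3, 3, -4).
Step 2: u_1 = a_1 − (-7/17)·u_0 = (-13/17, -47/17, -45/17).
Step 3: u_2 = a_2 − (-11/34)·u_0 − (-179/259)·u_1 = (-1843/518, 1067/518, -291/259).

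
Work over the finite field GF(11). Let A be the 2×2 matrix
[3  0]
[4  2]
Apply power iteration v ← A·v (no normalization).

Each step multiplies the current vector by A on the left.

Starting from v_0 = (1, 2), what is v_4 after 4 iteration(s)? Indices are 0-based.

v_4 = (4, 6)

v_0 = (1, 2).
v_1 = A·v_0 = (3, 8).
v_2 = A·v_1 = (9, 6).
v_3 = A·v_2 = (5, 4).
v_4 = A·v_3 = (4, 6).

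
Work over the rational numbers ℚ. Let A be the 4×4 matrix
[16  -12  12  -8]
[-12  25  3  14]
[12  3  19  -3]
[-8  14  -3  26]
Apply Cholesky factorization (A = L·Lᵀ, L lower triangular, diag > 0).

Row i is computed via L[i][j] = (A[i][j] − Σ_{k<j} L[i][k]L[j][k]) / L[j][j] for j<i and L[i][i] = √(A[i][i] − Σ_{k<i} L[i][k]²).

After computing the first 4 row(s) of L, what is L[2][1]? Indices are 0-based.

L[2][1] = 3

Step 1: L[0][0] = √(16) = 4.
  L[1][0] = (-12) / L[0][0] = -3.
Step 2: L[1][1] = √(16) = 4.
  L[2][0] = (12) / L[0][0] = 3.
  L[2][1] = (12) / L[1][1] = 3.
Step 3: L[2][2] = √(1) = 1.
  L[3][0] = (-8) / L[0][0] = -2.
  L[3][1] = (8) / L[1][1] = 2.
  L[3][2] = (-3) / L[2][2] = -3.
Step 4: L[3][3] = √(9) = 3.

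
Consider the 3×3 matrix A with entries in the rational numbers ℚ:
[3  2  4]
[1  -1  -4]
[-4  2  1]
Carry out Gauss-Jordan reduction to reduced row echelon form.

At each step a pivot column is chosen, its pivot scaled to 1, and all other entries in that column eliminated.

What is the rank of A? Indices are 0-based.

pivot(0,0)=3: scale R0 → (1, 2/3, 4/3)
  clear (1,0): R1 −= (1)R0 → (0, -5/3, -16/3)
  clear (2,0): R2 −= (-4)R0 → (0, 14/3, 19/3)
pivot(1,1)=-5/3: scale R1 → (0, 1, 16/5)
  clear (0,1): R0 −= (2/3)R1 → (1, 0, -4/5)
  clear (2,1): R2 −= (14/3)R1 → (0, 0, -43/5)
pivot(2,2)=-43/5: scale R2 → (0, 0, 1)
  clear (0,2): R0 −= (-4/5)R2 → (1, 0, 0)
  clear (1,2): R1 −= (16/5)R2 → (0, 1, 0)

rank = 3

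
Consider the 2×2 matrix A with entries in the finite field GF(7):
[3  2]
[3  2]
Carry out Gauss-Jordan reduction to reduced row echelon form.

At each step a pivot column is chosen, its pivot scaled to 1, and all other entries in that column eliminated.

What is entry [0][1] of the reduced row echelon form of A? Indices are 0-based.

M[0][1] = 3

[1] R0 /= 3  ⇒  (1, 3)
     R1 -= 3·R0  ⇒  (0, 0)
column 1 empty below row 1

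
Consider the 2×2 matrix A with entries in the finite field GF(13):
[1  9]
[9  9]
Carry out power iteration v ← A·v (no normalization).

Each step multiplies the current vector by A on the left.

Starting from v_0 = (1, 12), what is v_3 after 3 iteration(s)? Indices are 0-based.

v_0 = (1, 12).
v_1 = A·v_0 = (5, 0).
v_2 = A·v_1 = (5, 6).
v_3 = A·v_2 = (7, 8).

v_3 = (7, 8)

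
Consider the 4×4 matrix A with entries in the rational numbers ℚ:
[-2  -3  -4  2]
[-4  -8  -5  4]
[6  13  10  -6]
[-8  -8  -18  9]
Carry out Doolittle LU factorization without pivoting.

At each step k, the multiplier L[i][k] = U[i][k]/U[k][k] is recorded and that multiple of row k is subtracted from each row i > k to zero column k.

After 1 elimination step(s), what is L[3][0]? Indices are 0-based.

L[3][0] = 4

Step 1: pivot at (0,0) is -2.
  row1 ← row1 − (2)·row0  ⇒  L[1][0]=2, U row1=(0, -2, 3, 0)
  row2 ← row2 − (-3)·row0  ⇒  L[2][0]=-3, U row2=(0, 4, -2, 0)
  row3 ← row3 − (4)·row0  ⇒  L[3][0]=4, U row3=(0, 4, -2, 1)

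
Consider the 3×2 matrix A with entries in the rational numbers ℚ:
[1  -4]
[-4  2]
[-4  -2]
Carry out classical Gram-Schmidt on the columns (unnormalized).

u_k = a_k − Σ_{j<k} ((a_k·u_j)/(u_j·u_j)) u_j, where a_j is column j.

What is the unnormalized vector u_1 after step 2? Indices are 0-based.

u_1 = (-128/33, 50/33, -82/33)

Step 1: u_0 = a_0 = (1, -4, -4).
Step 2: u_1 = a_1 − (-4/33)·u_0 = (-128/33, 50/33, -82/33).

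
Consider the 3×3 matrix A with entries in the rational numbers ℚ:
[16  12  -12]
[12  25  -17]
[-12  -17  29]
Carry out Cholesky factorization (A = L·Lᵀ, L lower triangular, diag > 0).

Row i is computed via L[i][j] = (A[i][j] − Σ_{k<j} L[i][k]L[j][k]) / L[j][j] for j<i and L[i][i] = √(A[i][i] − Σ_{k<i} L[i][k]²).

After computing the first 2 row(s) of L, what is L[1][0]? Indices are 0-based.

L[1][0] = 3

Step 1: L[0][0] = √(16) = 4.
  L[1][0] = (12) / L[0][0] = 3.
Step 2: L[1][1] = √(16) = 4.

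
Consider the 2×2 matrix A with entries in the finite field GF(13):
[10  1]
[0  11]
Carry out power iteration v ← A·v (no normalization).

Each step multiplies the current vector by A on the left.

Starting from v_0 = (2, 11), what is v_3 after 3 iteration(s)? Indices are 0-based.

v_0 = (2, 11).
v_1 = A·v_0 = (5, 4).
v_2 = A·v_1 = (2, 5).
v_3 = A·v_2 = (12, 3).

v_3 = (12, 3)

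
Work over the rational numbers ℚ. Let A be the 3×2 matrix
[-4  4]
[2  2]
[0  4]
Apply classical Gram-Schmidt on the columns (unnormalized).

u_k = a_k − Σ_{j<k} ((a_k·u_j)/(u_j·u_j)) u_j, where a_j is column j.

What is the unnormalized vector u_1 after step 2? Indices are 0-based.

u_1 = (8/5, 16/5, 4)

Step 1: u_0 = a_0 = (-4, 2, 0).
Step 2: u_1 = a_1 − (-3/5)·u_0 = (8/5, 16/5, 4).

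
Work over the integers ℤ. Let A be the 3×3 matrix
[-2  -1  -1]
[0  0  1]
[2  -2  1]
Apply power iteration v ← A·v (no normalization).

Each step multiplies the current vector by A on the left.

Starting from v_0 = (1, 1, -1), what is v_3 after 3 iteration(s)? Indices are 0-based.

v_0 = (1, 1, -1).
v_1 = A·v_0 = (-2, -1, -1).
v_2 = A·v_1 = (6, -1, -3).
v_3 = A·v_2 = (-8, -3, 11).

v_3 = (-8, -3, 11)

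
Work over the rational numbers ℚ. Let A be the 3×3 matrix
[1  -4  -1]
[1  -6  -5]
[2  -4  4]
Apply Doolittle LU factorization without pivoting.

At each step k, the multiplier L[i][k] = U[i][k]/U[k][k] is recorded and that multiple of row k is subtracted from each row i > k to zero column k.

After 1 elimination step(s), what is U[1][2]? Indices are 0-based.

[col 0] pivot 1
  R1 -= 1*R0 → (0, -2, -4)  (L[1][0] := 1)
  R2 -= 2*R0 → (0, 4, 6)  (L[2][0] := 2)

U[1][2] = -4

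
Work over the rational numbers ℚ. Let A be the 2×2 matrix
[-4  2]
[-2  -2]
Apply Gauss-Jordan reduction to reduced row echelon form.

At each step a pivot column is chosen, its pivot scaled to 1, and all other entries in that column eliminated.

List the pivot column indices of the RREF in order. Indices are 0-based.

pivot(0,0)=-4: scale R0 → (1, -1/2)
  clear (1,0): R1 −= (-2)R0 → (0, -3)
pivot(1,1)=-3: scale R1 → (0, 1)
  clear (0,1): R0 −= (-1/2)R1 → (1, 0)

pivot columns: 0, 1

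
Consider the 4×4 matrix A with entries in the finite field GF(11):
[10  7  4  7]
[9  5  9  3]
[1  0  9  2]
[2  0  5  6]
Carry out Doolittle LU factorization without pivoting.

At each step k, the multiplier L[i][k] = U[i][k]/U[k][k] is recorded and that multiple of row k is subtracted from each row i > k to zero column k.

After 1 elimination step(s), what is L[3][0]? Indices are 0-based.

k=0: U[0][0]=10
  eliminate (1,0): mult=2, new row 1: (0, 2, 1, 0); set L[1][0]=2
  eliminate (2,0): mult=10, new row 2: (0, 7, 2, 9); set L[2][0]=10
  eliminate (3,0): mult=9, new row 3: (0, 3, 2, 9); set L[3][0]=9

L[3][0] = 9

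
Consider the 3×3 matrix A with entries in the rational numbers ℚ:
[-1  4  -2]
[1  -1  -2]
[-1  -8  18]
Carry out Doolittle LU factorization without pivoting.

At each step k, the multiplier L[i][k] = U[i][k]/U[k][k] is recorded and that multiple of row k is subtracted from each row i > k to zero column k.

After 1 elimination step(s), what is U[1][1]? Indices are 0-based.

k=0: U[0][0]=-1
  eliminate (1,0): mult=-1, new row 1: (0, 3, -4); set L[1][0]=-1
  eliminate (2,0): mult=1, new row 2: (0, -12, 20); set L[2][0]=1

U[1][1] = 3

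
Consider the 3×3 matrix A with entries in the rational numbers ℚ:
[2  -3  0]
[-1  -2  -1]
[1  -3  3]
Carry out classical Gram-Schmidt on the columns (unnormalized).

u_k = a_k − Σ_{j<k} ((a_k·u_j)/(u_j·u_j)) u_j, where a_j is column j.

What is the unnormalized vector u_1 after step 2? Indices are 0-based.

u_1 = (-2/3, -19/6, -11/6)

Step 1: u_0 = a_0 = (2, -1, 1).
Step 2: u_1 = a_1 − (-7/6)·u_0 = (-2/3, -19/6, -11/6).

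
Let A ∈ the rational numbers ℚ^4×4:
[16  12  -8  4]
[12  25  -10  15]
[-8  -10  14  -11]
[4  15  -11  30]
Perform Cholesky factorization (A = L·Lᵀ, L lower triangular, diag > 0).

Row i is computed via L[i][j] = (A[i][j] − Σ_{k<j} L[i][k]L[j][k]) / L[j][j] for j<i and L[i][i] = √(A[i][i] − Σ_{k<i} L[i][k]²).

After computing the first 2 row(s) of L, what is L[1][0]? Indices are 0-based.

Step 1: L[0][0] = √(16) = 4.
  L[1][0] = (12) / L[0][0] = 3.
Step 2: L[1][1] = √(16) = 4.

L[1][0] = 3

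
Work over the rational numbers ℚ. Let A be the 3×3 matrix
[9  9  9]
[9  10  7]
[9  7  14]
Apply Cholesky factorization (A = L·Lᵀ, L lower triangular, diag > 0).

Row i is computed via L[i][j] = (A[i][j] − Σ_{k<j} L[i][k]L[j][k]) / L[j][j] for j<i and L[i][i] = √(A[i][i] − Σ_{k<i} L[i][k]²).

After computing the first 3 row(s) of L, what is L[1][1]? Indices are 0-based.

L[1][1] = 1

Step 1: L[0][0] = √(9) = 3.
  L[1][0] = (9) / L[0][0] = 3.
Step 2: L[1][1] = √(1) = 1.
  L[2][0] = (9) / L[0][0] = 3.
  L[2][1] = (-2) / L[1][1] = -2.
Step 3: L[2][2] = √(1) = 1.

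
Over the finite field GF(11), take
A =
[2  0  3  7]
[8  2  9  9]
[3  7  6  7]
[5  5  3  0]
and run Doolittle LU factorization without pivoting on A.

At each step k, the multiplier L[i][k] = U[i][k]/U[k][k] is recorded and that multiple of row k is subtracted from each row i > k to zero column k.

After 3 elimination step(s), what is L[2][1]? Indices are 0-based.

[col 0] pivot 2
  R1 -= 4*R0 → (0, 2, 8, 3)  (L[1][0] := 4)
  R2 -= 7*R0 → (0, 7, 7, 2)  (L[2][0] := 7)
  R3 -= 8*R0 → (0, 5, 1, 10)  (L[3][0] := 8)
[col 1] pivot 2
  R2 -= 9*R1 → (0, 0, 1, 8)  (L[2][1] := 9)
  R3 -= 8*R1 → (0, 0, 3, 8)  (L[3][1] := 8)
[col 2] pivot 1
  R3 -= 3*R2 → (0, 0, 0, 6)  (L[3][2] := 3)

L[2][1] = 9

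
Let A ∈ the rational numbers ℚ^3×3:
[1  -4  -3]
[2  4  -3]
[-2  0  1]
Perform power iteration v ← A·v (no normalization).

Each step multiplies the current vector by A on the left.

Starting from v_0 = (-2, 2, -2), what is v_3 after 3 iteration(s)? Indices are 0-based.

v_3 = (-184, -26, 110)

v_0 = (-2, 2, -2).
v_1 = A·v_0 = (-4, 10, 2).
v_2 = A·v_1 = (-50, 26, 10).
v_3 = A·v_2 = (-184, -26, 110).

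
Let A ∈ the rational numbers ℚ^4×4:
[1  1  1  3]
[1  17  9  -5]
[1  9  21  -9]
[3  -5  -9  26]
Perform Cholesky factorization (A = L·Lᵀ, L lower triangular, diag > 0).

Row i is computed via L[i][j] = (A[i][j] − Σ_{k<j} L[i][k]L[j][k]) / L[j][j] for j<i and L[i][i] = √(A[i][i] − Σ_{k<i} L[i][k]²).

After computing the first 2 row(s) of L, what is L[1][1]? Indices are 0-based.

Step 1: L[0][0] = √(1) = 1.
  L[1][0] = (1) / L[0][0] = 1.
Step 2: L[1][1] = √(16) = 4.

L[1][1] = 4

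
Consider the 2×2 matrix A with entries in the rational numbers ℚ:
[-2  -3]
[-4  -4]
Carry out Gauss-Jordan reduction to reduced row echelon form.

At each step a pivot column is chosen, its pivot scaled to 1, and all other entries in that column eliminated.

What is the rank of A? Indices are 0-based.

rank = 2

[1] R0 /= -2  ⇒  (1, 3/2)
     R1 -= -4·R0  ⇒  (0, 2)
[2] R1 /= 2  ⇒  (0, 1)
     R0 -= 3/2·R1  ⇒  (1, 0)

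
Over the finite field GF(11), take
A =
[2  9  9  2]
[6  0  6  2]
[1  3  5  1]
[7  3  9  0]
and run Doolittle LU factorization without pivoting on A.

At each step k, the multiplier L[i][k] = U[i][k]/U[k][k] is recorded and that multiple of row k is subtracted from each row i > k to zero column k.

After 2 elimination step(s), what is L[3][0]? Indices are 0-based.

L[3][0] = 9

Step 1: pivot at (0,0) is 2.
  row1 ← row1 − (3)·row0  ⇒  L[1][0]=3, U row1=(0, 6, 1, 7)
  row2 ← row2 − (6)·row0  ⇒  L[2][0]=6, U row2=(0, 4, 6, 0)
  row3 ← row3 − (9)·row0  ⇒  L[3][0]=9, U row3=(0, 10, 5, 4)
Step 2: pivot at (1,1) is 6.
  row2 ← row2 − (8)·row1  ⇒  L[2][1]=8, U row2=(0, 0, 9, 10)
  row3 ← row3 − (9)·row1  ⇒  L[3][1]=9, U row3=(0, 0, 7, 7)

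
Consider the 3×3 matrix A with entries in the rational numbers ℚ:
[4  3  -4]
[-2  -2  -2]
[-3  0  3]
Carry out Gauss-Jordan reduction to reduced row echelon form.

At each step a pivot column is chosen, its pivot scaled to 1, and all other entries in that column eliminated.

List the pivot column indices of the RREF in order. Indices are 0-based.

pivot columns: 0, 1, 2

[1] R0 /= 4  ⇒  (1, 3/4, -1)
     R1 -= -2·R0  ⇒  (0, -1/2, -4)
     R2 -= -3·R0  ⇒  (0, 9/4, 0)
[2] R1 /= -1/2  ⇒  (0, 1, 8)
     R0 -= 3/4·R1  ⇒  (1, 0, -7)
     R2 -= 9/4·R1  ⇒  (0, 0, -18)
[3] R2 /= -18  ⇒  (0, 0, 1)
     R0 -= -7·R2  ⇒  (1, 0, 0)
     R1 -= 8·R2  ⇒  (0, 1, 0)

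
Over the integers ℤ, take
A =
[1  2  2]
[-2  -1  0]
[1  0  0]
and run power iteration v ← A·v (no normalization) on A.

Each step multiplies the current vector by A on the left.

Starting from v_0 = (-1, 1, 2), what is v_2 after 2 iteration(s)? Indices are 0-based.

v_2 = (5, -11, 5)

v_0 = (-1, 1, 2).
v_1 = A·v_0 = (5, 1, -1).
v_2 = A·v_1 = (5, -11, 5).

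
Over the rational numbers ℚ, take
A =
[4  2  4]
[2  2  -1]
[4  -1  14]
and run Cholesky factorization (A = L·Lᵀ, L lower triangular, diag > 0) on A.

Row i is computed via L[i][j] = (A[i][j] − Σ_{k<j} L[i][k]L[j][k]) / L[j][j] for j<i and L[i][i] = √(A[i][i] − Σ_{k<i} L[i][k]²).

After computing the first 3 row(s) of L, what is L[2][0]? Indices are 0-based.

L[2][0] = 2

Step 1: L[0][0] = √(4) = 2.
  L[1][0] = (2) / L[0][0] = 1.
Step 2: L[1][1] = √(1) = 1.
  L[2][0] = (4) / L[0][0] = 2.
  L[2][1] = (-3) / L[1][1] = -3.
Step 3: L[2][2] = √(1) = 1.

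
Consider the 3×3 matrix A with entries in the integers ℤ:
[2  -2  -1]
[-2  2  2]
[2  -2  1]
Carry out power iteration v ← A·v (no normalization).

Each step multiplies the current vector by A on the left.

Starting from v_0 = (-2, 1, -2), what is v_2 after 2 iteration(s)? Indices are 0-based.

v_0 = (-2, 1, -2).
v_1 = A·v_0 = (-4, 2, -8).
v_2 = A·v_1 = (-4, -4, -20).

v_2 = (-4, -4, -20)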